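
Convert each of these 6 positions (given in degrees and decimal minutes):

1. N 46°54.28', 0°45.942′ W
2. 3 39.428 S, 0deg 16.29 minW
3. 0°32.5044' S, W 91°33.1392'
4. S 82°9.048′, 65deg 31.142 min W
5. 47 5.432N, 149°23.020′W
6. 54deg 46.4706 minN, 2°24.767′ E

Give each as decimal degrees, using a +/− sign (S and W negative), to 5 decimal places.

Point 1:
  Latitude: 46 + 54.28/60 = 46.904667
  N → positive
  Longitude: 0 + 45.942/60 = 0.765700
  W → negative
Point 2:
  φ: 3 + 39.428/60 = 3.657133
  hemisphere S, so the sign is −
  λ: 0 + 16.29/60 = 0.271500
  W → negative
Point 3:
  Lat: 0 + 32.5044/60 = 0.541740
  hemisphere S, so the sign is −
  λ: 91 + 33.1392/60 = 91.552320
  W → negative
Point 4:
  Lat: 9.048′ = 0.150800°; total 82.150800
  S → negative
  Longitude: 65 + 31.142/60 = 65.519033
  W ⇒ negate
Point 5:
  Lat: 47 + 5.432/60 = 47.090533
  N → positive
  Longitude: 149 + 23.02/60 = 149.383667
  hemisphere W, so the sign is −
Point 6:
  φ: 54 + 46.4706/60 = 54.774510
  N ⇒ keep positive
  Longitude: 24.767′ = 0.412783°; total 2.412783
  E ⇒ keep positive

1. 46.90467, -0.76570
2. -3.65713, -0.27150
3. -0.54174, -91.55232
4. -82.15080, -65.51903
5. 47.09053, -149.38367
6. 54.77451, 2.41278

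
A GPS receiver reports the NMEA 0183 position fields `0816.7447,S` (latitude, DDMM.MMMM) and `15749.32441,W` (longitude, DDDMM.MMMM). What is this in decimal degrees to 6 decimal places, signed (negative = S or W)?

-8.279078, -157.822074

Latitude: degrees = first 2 digits = 8, minutes = 16.7447; 8 + 16.7447/60 = 8.2790783
S ⇒ negate
Longitude: split at 3 digits → 157° and 49.32441′; 157 + 49.32441/60 = 157.8220735
hemisphere W, so the sign is −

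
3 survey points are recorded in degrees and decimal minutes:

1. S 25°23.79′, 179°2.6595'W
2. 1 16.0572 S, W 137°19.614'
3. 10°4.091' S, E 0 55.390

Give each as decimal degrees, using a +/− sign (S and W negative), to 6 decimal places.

Point 1:
  φ: 23.79′ = 0.396500°; total 25.3965000
  S ⇒ negate
  λ: 179 + 2.6595/60 = 179.0443250
  W → negative
Point 2:
  Latitude: 1 + 16.0572/60 = 1.2676200
  S → negative
  λ: 19.614′ = 0.326900°; total 137.3269000
  hemisphere W, so the sign is −
Point 3:
  Latitude: 10 + 4.091/60 = 10.0681833
  S → negative
  Lon: 0 + 55.39/60 = 0.9231667
  E → positive

1. -25.396500, -179.044325
2. -1.267620, -137.326900
3. -10.068183, 0.923167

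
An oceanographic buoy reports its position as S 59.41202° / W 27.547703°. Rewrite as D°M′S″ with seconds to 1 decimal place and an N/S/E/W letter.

59°24′43.3″ S, 27°32′51.7″ W

Lat: 0.412020 × 60 = 24.72120′ → 24′, remainder × 60 = 43.272″
λ: 0.547703 × 60 = 32.86218′ → 32′, remainder × 60 = 51.731″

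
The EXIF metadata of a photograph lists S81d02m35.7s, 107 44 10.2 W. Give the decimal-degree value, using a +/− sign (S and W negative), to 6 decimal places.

Lat: 81° + 2/60 + 35.7/3600 = 81 + 0.033333 + 0.009917 = 81.0432500
S ⇒ negate
λ: 107° + 44/60 + 10.2/3600 = 107 + 0.733333 + 0.002833 = 107.7361667
W ⇒ negate

-81.043250, -107.736167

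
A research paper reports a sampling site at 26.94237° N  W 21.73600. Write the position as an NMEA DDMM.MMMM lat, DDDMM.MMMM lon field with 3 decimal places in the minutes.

2656.542,N / 02144.160,W

Lat: fractional part 0.942370 → 56.54220 minutes
Lon: 21° + 0.736000 × 60 = 21° 44.16000′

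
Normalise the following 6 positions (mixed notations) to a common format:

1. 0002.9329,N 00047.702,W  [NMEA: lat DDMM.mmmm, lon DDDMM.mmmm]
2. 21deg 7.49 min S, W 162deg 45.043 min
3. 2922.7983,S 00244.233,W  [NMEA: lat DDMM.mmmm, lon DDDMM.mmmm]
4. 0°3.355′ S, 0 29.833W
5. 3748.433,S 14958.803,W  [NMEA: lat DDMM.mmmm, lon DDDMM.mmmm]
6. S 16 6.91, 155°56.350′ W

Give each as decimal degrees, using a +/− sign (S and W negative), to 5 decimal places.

1. 0.04888, -0.79503
2. -21.12483, -162.75072
3. -29.37997, -2.73722
4. -0.05592, -0.49722
5. -37.80722, -149.98005
6. -16.11517, -155.93917

Point 1:
  Lat: degrees = first 2 digits = 0, minutes = 2.9329; 0 + 2.9329/60 = 0.048882
  N → positive
  λ: split at 3 digits → 000° and 47.702′; 0 + 47.702/60 = 0.795033
  W → negative
Point 2:
  φ: 7.49′ = 0.124833°; total 21.124833
  S ⇒ negate
  λ: 162 + 45.043/60 = 162.750717
  W → negative
Point 3:
  Latitude: split at 2 digits → 29° and 22.7983′; 29 + 22.7983/60 = 29.379972
  S ⇒ negate
  Longitude: degrees = first 3 digits = 2, minutes = 44.233; 2 + 44.233/60 = 2.737217
  W → negative
Point 4:
  φ: 0 + 3.355/60 = 0.055917
  hemisphere S, so the sign is −
  Lon: 29.833′ = 0.497217°; total 0.497217
  W → negative
Point 5:
  Latitude: degrees = first 2 digits = 37, minutes = 48.433; 37 + 48.433/60 = 37.807217
  S ⇒ negate
  λ: split at 3 digits → 149° and 58.803′; 149 + 58.803/60 = 149.980050
  W → negative
Point 6:
  Latitude: 6.91′ = 0.115167°; total 16.115167
  S ⇒ negate
  Longitude: 56.35′ = 0.939167°; total 155.939167
  W ⇒ negate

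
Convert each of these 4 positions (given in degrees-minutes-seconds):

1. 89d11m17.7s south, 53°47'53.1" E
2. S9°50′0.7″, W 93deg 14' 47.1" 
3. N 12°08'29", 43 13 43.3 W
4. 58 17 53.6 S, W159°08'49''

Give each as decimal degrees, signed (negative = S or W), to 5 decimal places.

Point 1:
  φ: 11′ + 17.7″ = 11.29500′; 89 + 11.29500/60 = 89.188250
  S ⇒ negate
  Lon: 53 + 47/60 + 53.1/3600 = 53.798083
  E ⇒ keep positive
Point 2:
  Lat: 9 + 50/60 + 0.7/3600 = 9.833528
  S ⇒ negate
  λ: 14′ + 47.1″ = 14.78500′; 93 + 14.78500/60 = 93.246417
  W ⇒ negate
Point 3:
  φ: 12 + 8/60 + 29/3600 = 12.141389
  N ⇒ keep positive
  Lon: 13′ + 43.3″ = 13.72167′; 43 + 13.72167/60 = 43.228694
  hemisphere W, so the sign is −
Point 4:
  φ: 17′ + 53.6″ = 17.89333′; 58 + 17.89333/60 = 58.298222
  S ⇒ negate
  Longitude: 159° + 8/60 + 49/3600 = 159 + 0.133333 + 0.013611 = 159.146944
  W ⇒ negate

1. -89.18825, 53.79808
2. -9.83353, -93.24642
3. 12.14139, -43.22869
4. -58.29822, -159.14694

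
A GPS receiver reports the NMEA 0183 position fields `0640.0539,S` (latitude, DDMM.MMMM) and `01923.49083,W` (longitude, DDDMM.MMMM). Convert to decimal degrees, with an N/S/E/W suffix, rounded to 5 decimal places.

φ: degrees = first 2 digits = 6, minutes = 40.0539; 6 + 40.0539/60 = 6.667565
Lon: degrees = first 3 digits = 19, minutes = 23.49083; 19 + 23.49083/60 = 19.391514

6.66757° S, 19.39151° W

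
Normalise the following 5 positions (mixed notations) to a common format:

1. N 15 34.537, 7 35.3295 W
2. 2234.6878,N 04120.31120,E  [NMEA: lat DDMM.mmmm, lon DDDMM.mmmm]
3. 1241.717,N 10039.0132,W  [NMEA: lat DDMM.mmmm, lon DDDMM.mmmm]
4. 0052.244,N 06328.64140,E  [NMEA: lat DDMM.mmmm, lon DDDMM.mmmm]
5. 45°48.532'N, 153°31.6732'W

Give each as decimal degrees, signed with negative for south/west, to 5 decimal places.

1. 15.57562, -7.58883
2. 22.57813, 41.33852
3. 12.69528, -100.65022
4. 0.87073, 63.47736
5. 45.80887, -153.52789

Point 1:
  φ: 15 + 34.537/60 = 15.575617
  N ⇒ keep positive
  Lon: 7 + 35.3295/60 = 7.588825
  W ⇒ negate
Point 2:
  Lat: degrees = first 2 digits = 22, minutes = 34.6878; 22 + 34.6878/60 = 22.578130
  N ⇒ keep positive
  λ: degrees = first 3 digits = 41, minutes = 20.3112; 41 + 20.3112/60 = 41.338520
  E → positive
Point 3:
  Latitude: degrees = first 2 digits = 12, minutes = 41.717; 12 + 41.717/60 = 12.695283
  N → positive
  Lon: degrees = first 3 digits = 100, minutes = 39.0132; 100 + 39.0132/60 = 100.650220
  W ⇒ negate
Point 4:
  Lat: degrees = first 2 digits = 0, minutes = 52.244; 0 + 52.244/60 = 0.870733
  N → positive
  λ: degrees = first 3 digits = 63, minutes = 28.6414; 63 + 28.6414/60 = 63.477357
  E → positive
Point 5:
  Lat: 48.532′ = 0.808867°; total 45.808867
  N → positive
  Lon: 31.6732′ = 0.527887°; total 153.527887
  hemisphere W, so the sign is −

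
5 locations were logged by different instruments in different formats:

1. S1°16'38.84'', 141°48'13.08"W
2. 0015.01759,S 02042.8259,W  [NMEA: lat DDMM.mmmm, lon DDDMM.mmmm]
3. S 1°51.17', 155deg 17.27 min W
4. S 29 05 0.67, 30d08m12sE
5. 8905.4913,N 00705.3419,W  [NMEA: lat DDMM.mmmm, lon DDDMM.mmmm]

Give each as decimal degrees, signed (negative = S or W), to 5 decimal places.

Point 1:
  Latitude: 1° + 16/60 + 38.84/3600 = 1 + 0.266667 + 0.010789 = 1.277456
  S → negative
  Longitude: 141° + 48/60 + 13.08/3600 = 141 + 0.800000 + 0.003633 = 141.803633
  hemisphere W, so the sign is −
Point 2:
  φ: degrees = first 2 digits = 0, minutes = 15.01759; 0 + 15.01759/60 = 0.250293
  hemisphere S, so the sign is −
  λ: degrees = first 3 digits = 20, minutes = 42.8259; 20 + 42.8259/60 = 20.713765
  W ⇒ negate
Point 3:
  Latitude: 51.17′ = 0.852833°; total 1.852833
  S → negative
  Longitude: 17.27′ = 0.287833°; total 155.287833
  hemisphere W, so the sign is −
Point 4:
  φ: 29 + 5/60 + 0.67/3600 = 29.083519
  hemisphere S, so the sign is −
  Lon: 8′ + 12″ = 8.20000′; 30 + 8.20000/60 = 30.136667
  E → positive
Point 5:
  Latitude: degrees = first 2 digits = 89, minutes = 5.4913; 89 + 5.4913/60 = 89.091522
  N → positive
  Longitude: split at 3 digits → 007° and 5.3419′; 7 + 5.3419/60 = 7.089032
  W ⇒ negate

1. -1.27746, -141.80363
2. -0.25029, -20.71377
3. -1.85283, -155.28783
4. -29.08352, 30.13667
5. 89.09152, -7.08903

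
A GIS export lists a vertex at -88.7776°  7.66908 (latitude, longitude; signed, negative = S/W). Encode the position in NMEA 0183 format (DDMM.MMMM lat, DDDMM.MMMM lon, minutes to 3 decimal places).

Latitude is negative → S; |value| = 88.777600
Latitude: 88° + 0.777600 × 60 = 88° 46.65600′
Lon: fractional part 0.669080 → 40.14480 minutes

8846.656,S / 00740.145,E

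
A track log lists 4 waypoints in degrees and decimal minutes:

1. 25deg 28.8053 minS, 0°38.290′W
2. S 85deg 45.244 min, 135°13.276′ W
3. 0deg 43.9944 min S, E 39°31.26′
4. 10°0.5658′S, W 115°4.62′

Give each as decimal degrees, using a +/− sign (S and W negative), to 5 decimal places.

Point 1:
  φ: 25 + 28.8053/60 = 25.480088
  hemisphere S, so the sign is −
  Lon: 38.29′ = 0.638167°; total 0.638167
  W → negative
Point 2:
  Latitude: 85 + 45.244/60 = 85.754067
  S → negative
  λ: 135 + 13.276/60 = 135.221267
  W → negative
Point 3:
  Lat: 0 + 43.9944/60 = 0.733240
  hemisphere S, so the sign is −
  Lon: 39 + 31.26/60 = 39.521000
  E → positive
Point 4:
  Latitude: 0.5658′ = 0.009430°; total 10.009430
  S ⇒ negate
  Lon: 115 + 4.62/60 = 115.077000
  W → negative

1. -25.48009, -0.63817
2. -85.75407, -135.22127
3. -0.73324, 39.52100
4. -10.00943, -115.07700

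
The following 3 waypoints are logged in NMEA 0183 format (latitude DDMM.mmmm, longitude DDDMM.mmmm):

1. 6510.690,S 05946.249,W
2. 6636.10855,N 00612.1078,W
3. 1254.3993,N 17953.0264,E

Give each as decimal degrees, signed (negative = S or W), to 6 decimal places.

1. -65.178167, -59.770817
2. 66.601809, -6.201797
3. 12.906655, 179.883773

Point 1:
  Latitude: split at 2 digits → 65° and 10.69′; 65 + 10.69/60 = 65.1781667
  hemisphere S, so the sign is −
  Lon: split at 3 digits → 059° and 46.249′; 59 + 46.249/60 = 59.7708167
  W → negative
Point 2:
  Lat: split at 2 digits → 66° and 36.10855′; 66 + 36.10855/60 = 66.6018092
  N → positive
  Longitude: split at 3 digits → 006° and 12.1078′; 6 + 12.1078/60 = 6.2017967
  W → negative
Point 3:
  φ: split at 2 digits → 12° and 54.3993′; 12 + 54.3993/60 = 12.9066550
  N → positive
  Longitude: split at 3 digits → 179° and 53.0264′; 179 + 53.0264/60 = 179.8837733
  E ⇒ keep positive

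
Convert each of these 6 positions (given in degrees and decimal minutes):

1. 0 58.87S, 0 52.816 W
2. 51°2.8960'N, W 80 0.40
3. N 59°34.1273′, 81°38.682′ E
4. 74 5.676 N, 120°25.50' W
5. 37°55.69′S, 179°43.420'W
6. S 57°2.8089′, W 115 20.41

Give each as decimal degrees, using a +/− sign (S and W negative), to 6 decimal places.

Point 1:
  Latitude: 58.87′ = 0.981167°; total 0.9811667
  hemisphere S, so the sign is −
  Lon: 52.816′ = 0.880267°; total 0.8802667
  hemisphere W, so the sign is −
Point 2:
  φ: 2.896′ = 0.048267°; total 51.0482667
  N ⇒ keep positive
  λ: 80 + 0.4/60 = 80.0066667
  hemisphere W, so the sign is −
Point 3:
  Lat: 34.1273′ = 0.568788°; total 59.5687883
  N ⇒ keep positive
  Lon: 38.682′ = 0.644700°; total 81.6447000
  E ⇒ keep positive
Point 4:
  φ: 74 + 5.676/60 = 74.0946000
  N ⇒ keep positive
  λ: 120 + 25.5/60 = 120.4250000
  W → negative
Point 5:
  Latitude: 55.69′ = 0.928167°; total 37.9281667
  S → negative
  Longitude: 179 + 43.42/60 = 179.7236667
  hemisphere W, so the sign is −
Point 6:
  Latitude: 2.8089′ = 0.046815°; total 57.0468150
  S → negative
  Longitude: 20.41′ = 0.340167°; total 115.3401667
  W → negative

1. -0.981167, -0.880267
2. 51.048267, -80.006667
3. 59.568788, 81.644700
4. 74.094600, -120.425000
5. -37.928167, -179.723667
6. -57.046815, -115.340167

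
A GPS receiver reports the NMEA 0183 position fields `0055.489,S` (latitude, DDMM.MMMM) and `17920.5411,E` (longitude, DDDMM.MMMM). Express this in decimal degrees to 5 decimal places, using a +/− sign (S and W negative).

Lat: split at 2 digits → 00° and 55.489′; 0 + 55.489/60 = 0.924817
S ⇒ negate
Longitude: degrees = first 3 digits = 179, minutes = 20.5411; 179 + 20.5411/60 = 179.342352
E → positive

-0.92482, 179.34235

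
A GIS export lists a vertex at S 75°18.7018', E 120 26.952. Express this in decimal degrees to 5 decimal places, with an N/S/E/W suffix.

Latitude: 18.7018′ = 0.311697°; total 75.311697
λ: 120 + 26.952/60 = 120.449200

75.31170° S, 120.44920° E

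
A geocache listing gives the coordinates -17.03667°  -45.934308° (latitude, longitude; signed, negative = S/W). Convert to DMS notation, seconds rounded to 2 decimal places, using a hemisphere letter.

17°02′12.01″ S, 45°56′3.51″ W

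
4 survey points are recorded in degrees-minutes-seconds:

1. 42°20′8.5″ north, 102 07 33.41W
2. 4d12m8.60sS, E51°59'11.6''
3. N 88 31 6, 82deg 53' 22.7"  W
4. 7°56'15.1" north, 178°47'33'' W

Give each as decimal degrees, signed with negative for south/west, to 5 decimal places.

Point 1:
  φ: 42° + 20/60 + 8.5/3600 = 42 + 0.333333 + 0.002361 = 42.335694
  N ⇒ keep positive
  Longitude: 7′ + 33.41″ = 7.55683′; 102 + 7.55683/60 = 102.125947
  W ⇒ negate
Point 2:
  Lat: 12′ + 8.6″ = 12.14333′; 4 + 12.14333/60 = 4.202389
  hemisphere S, so the sign is −
  Lon: 51 + 59/60 + 11.6/3600 = 51.986556
  E → positive
Point 3:
  Lat: 31′ + 6″ = 31.10000′; 88 + 31.10000/60 = 88.518333
  N → positive
  λ: 82 + 53/60 + 22.7/3600 = 82.889639
  W ⇒ negate
Point 4:
  Latitude: 7 + 56/60 + 15.1/3600 = 7.937528
  N ⇒ keep positive
  Longitude: 178° + 47/60 + 33/3600 = 178 + 0.783333 + 0.009167 = 178.792500
  hemisphere W, so the sign is −

1. 42.33569, -102.12595
2. -4.20239, 51.98656
3. 88.51833, -82.88964
4. 7.93753, -178.79250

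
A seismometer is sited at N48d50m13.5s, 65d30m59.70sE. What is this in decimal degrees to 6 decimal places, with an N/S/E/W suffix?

φ: 48° + 50/60 + 13.5/3600 = 48 + 0.833333 + 0.003750 = 48.8370833
Longitude: 65 + 30/60 + 59.7/3600 = 65.5165833

48.837083° N, 65.516583° E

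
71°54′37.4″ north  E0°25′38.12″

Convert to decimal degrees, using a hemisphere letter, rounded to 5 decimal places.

71.91039° N, 0.42726° E

Lat: 54′ + 37.4″ = 54.62333′; 71 + 54.62333/60 = 71.910389
Longitude: 0 + 25/60 + 38.12/3600 = 0.427256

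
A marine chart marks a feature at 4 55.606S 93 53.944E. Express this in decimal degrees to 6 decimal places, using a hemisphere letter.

Latitude: 4 + 55.606/60 = 4.9267667
Longitude: 53.944′ = 0.899067°; total 93.8990667

4.926767° S, 93.899067° E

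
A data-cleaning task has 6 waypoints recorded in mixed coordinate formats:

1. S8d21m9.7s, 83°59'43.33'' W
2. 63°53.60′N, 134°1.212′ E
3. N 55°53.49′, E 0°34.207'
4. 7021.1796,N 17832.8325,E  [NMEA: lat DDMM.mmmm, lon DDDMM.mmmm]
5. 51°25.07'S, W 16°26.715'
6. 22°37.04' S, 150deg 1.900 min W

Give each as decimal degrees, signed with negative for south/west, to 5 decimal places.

Point 1:
  φ: 21′ + 9.7″ = 21.16167′; 8 + 21.16167/60 = 8.352694
  S → negative
  Longitude: 59′ + 43.33″ = 59.72217′; 83 + 59.72217/60 = 83.995369
  hemisphere W, so the sign is −
Point 2:
  φ: 63 + 53.6/60 = 63.893333
  N → positive
  Longitude: 1.212′ = 0.020200°; total 134.020200
  E ⇒ keep positive
Point 3:
  Lat: 55 + 53.49/60 = 55.891500
  N → positive
  Lon: 0 + 34.207/60 = 0.570117
  E → positive
Point 4:
  Lat: degrees = first 2 digits = 70, minutes = 21.1796; 70 + 21.1796/60 = 70.352993
  N → positive
  λ: split at 3 digits → 178° and 32.8325′; 178 + 32.8325/60 = 178.547208
  E ⇒ keep positive
Point 5:
  Lat: 25.07′ = 0.417833°; total 51.417833
  S ⇒ negate
  Longitude: 26.715′ = 0.445250°; total 16.445250
  hemisphere W, so the sign is −
Point 6:
  φ: 37.04′ = 0.617333°; total 22.617333
  hemisphere S, so the sign is −
  Lon: 1.9′ = 0.031667°; total 150.031667
  W ⇒ negate

1. -8.35269, -83.99537
2. 63.89333, 134.02020
3. 55.89150, 0.57012
4. 70.35299, 178.54721
5. -51.41783, -16.44525
6. -22.61733, -150.03167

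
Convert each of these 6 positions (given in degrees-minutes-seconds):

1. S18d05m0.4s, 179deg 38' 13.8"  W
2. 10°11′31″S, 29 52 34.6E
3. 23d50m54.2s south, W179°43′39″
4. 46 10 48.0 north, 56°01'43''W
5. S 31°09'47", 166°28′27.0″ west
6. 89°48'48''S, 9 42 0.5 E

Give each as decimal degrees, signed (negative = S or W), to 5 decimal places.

1. -18.08344, -179.63717
2. -10.19194, 29.87628
3. -23.84839, -179.72750
4. 46.18000, -56.02861
5. -31.16306, -166.47417
6. -89.81333, 9.70014

Point 1:
  Lat: 18 + 5/60 + 0.4/3600 = 18.083444
  S → negative
  λ: 179° + 38/60 + 13.8/3600 = 179 + 0.633333 + 0.003833 = 179.637167
  W → negative
Point 2:
  Latitude: 10° + 11/60 + 31/3600 = 10 + 0.183333 + 0.008611 = 10.191944
  S ⇒ negate
  Lon: 29° + 52/60 + 34.6/3600 = 29 + 0.866667 + 0.009611 = 29.876278
  E → positive
Point 3:
  Lat: 23° + 50/60 + 54.2/3600 = 23 + 0.833333 + 0.015056 = 23.848389
  hemisphere S, so the sign is −
  Lon: 179 + 43/60 + 39/3600 = 179.727500
  W → negative
Point 4:
  Lat: 46 + 10/60 + 48/3600 = 46.180000
  N ⇒ keep positive
  λ: 56 + 1/60 + 43/3600 = 56.028611
  W ⇒ negate
Point 5:
  φ: 9′ + 47″ = 9.78333′; 31 + 9.78333/60 = 31.163056
  S → negative
  λ: 166 + 28/60 + 27/3600 = 166.474167
  hemisphere W, so the sign is −
Point 6:
  φ: 89 + 48/60 + 48/3600 = 89.813333
  S ⇒ negate
  Lon: 9 + 42/60 + 0.5/3600 = 9.700139
  E ⇒ keep positive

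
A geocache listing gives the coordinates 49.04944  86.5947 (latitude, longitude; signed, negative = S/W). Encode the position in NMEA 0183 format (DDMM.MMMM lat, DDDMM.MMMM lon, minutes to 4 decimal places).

Latitude: minutes = (49.049440 − 49) × 60 = 2.966400
Lon: 86° + 0.594700 × 60 = 86° 35.682000′

4902.9664,N / 08635.6820,E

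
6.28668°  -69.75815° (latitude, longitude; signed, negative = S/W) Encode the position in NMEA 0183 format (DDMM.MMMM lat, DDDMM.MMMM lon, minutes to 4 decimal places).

0617.2008,N / 06945.4890,W

Lat: minutes = (6.286680 − 6) × 60 = 17.200800
Longitude is negative → W; |value| = 69.758150
λ: minutes = (69.758150 − 69) × 60 = 45.489000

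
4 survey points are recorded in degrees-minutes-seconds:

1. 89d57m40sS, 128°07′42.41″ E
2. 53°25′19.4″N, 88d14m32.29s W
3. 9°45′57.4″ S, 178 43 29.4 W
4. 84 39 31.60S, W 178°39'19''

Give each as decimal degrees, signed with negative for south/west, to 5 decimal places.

Point 1:
  Latitude: 89 + 57/60 + 40/3600 = 89.961111
  S → negative
  Lon: 128 + 7/60 + 42.41/3600 = 128.128447
  E → positive
Point 2:
  Lat: 25′ + 19.4″ = 25.32333′; 53 + 25.32333/60 = 53.422056
  N → positive
  λ: 88° + 14/60 + 32.29/3600 = 88 + 0.233333 + 0.008969 = 88.242303
  W → negative
Point 3:
  Lat: 9° + 45/60 + 57.4/3600 = 9 + 0.750000 + 0.015944 = 9.765944
  S ⇒ negate
  Longitude: 178° + 43/60 + 29.4/3600 = 178 + 0.716667 + 0.008167 = 178.724833
  hemisphere W, so the sign is −
Point 4:
  Lat: 84° + 39/60 + 31.6/3600 = 84 + 0.650000 + 0.008778 = 84.658778
  hemisphere S, so the sign is −
  λ: 178 + 39/60 + 19/3600 = 178.655278
  W ⇒ negate

1. -89.96111, 128.12845
2. 53.42206, -88.24230
3. -9.76594, -178.72483
4. -84.65878, -178.65528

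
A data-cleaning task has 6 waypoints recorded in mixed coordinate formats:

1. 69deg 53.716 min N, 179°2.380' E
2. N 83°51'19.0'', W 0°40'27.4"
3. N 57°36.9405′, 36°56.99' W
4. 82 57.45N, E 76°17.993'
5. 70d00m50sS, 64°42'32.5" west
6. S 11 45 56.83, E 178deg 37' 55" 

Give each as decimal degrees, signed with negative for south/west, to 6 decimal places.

1. 69.895267, 179.039667
2. 83.855278, -0.674278
3. 57.615675, -36.949833
4. 82.957500, 76.299883
5. -70.013889, -64.709028
6. -11.765786, 178.631944

Point 1:
  Lat: 69 + 53.716/60 = 69.8952667
  N → positive
  Lon: 2.38′ = 0.039667°; total 179.0396667
  E → positive
Point 2:
  Lat: 51′ + 19″ = 51.31667′; 83 + 51.31667/60 = 83.8552778
  N → positive
  λ: 40′ + 27.4″ = 40.45667′; 0 + 40.45667/60 = 0.6742778
  W → negative
Point 3:
  Lat: 57 + 36.9405/60 = 57.6156750
  N ⇒ keep positive
  λ: 36 + 56.99/60 = 36.9498333
  W → negative
Point 4:
  Latitude: 82 + 57.45/60 = 82.9575000
  N → positive
  Lon: 76 + 17.993/60 = 76.2998833
  E → positive
Point 5:
  Lat: 70° + 0/60 + 50/3600 = 70 + 0.000000 + 0.013889 = 70.0138889
  S → negative
  Lon: 42′ + 32.5″ = 42.54167′; 64 + 42.54167/60 = 64.7090278
  W → negative
Point 6:
  Latitude: 11° + 45/60 + 56.83/3600 = 11 + 0.750000 + 0.015786 = 11.7657861
  hemisphere S, so the sign is −
  Longitude: 178° + 37/60 + 55/3600 = 178 + 0.616667 + 0.015278 = 178.6319444
  E → positive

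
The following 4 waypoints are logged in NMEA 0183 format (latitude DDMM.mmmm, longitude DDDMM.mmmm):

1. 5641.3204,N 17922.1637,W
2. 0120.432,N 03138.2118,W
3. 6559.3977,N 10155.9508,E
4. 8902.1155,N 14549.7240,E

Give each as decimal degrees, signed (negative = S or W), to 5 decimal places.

Point 1:
  Lat: degrees = first 2 digits = 56, minutes = 41.3204; 56 + 41.3204/60 = 56.688673
  N → positive
  λ: degrees = first 3 digits = 179, minutes = 22.1637; 179 + 22.1637/60 = 179.369395
  hemisphere W, so the sign is −
Point 2:
  Lat: degrees = first 2 digits = 1, minutes = 20.432; 1 + 20.432/60 = 1.340533
  N → positive
  Longitude: split at 3 digits → 031° and 38.2118′; 31 + 38.2118/60 = 31.636863
  W → negative
Point 3:
  Lat: split at 2 digits → 65° and 59.3977′; 65 + 59.3977/60 = 65.989962
  N ⇒ keep positive
  λ: split at 3 digits → 101° and 55.9508′; 101 + 55.9508/60 = 101.932513
  E ⇒ keep positive
Point 4:
  Latitude: degrees = first 2 digits = 89, minutes = 2.1155; 89 + 2.1155/60 = 89.035258
  N → positive
  Lon: split at 3 digits → 145° and 49.724′; 145 + 49.724/60 = 145.828733
  E → positive

1. 56.68867, -179.36940
2. 1.34053, -31.63686
3. 65.98996, 101.93251
4. 89.03526, 145.82873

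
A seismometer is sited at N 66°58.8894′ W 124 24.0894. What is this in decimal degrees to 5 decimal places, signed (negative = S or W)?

66.98149, -124.40149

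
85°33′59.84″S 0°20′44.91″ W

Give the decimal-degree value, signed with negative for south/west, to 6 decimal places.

φ: 85° + 33/60 + 59.84/3600 = 85 + 0.550000 + 0.016622 = 85.5666222
hemisphere S, so the sign is −
Lon: 20′ + 44.91″ = 20.74850′; 0 + 20.74850/60 = 0.3458083
W ⇒ negate

-85.566622, -0.345808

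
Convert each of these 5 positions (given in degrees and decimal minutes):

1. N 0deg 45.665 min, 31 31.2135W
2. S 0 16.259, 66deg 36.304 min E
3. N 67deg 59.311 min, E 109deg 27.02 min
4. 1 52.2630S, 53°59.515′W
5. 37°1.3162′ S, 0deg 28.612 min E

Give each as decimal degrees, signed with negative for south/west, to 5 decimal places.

1. 0.76108, -31.52023
2. -0.27098, 66.60507
3. 67.98852, 109.45033
4. -1.87105, -53.99192
5. -37.02194, 0.47687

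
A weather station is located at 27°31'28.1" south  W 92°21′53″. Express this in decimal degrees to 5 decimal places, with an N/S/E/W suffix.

27.52447° S, 92.36472° W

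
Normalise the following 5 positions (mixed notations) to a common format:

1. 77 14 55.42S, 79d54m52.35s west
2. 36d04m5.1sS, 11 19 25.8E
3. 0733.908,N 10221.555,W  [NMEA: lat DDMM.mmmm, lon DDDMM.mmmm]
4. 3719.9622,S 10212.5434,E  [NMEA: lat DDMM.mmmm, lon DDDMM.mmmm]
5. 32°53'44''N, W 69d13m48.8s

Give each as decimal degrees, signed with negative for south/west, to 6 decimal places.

Point 1:
  Latitude: 77 + 14/60 + 55.42/3600 = 77.2487278
  S → negative
  λ: 54′ + 52.35″ = 54.87250′; 79 + 54.87250/60 = 79.9145417
  hemisphere W, so the sign is −
Point 2:
  Lat: 4′ + 5.1″ = 4.08500′; 36 + 4.08500/60 = 36.0680833
  S ⇒ negate
  λ: 11 + 19/60 + 25.8/3600 = 11.3238333
  E ⇒ keep positive
Point 3:
  Latitude: degrees = first 2 digits = 7, minutes = 33.908; 7 + 33.908/60 = 7.5651333
  N → positive
  Lon: split at 3 digits → 102° and 21.555′; 102 + 21.555/60 = 102.3592500
  W ⇒ negate
Point 4:
  φ: split at 2 digits → 37° and 19.9622′; 37 + 19.9622/60 = 37.3327033
  hemisphere S, so the sign is −
  Longitude: degrees = first 3 digits = 102, minutes = 12.5434; 102 + 12.5434/60 = 102.2090567
  E ⇒ keep positive
Point 5:
  Latitude: 53′ + 44″ = 53.73333′; 32 + 53.73333/60 = 32.8955556
  N ⇒ keep positive
  λ: 69° + 13/60 + 48.8/3600 = 69 + 0.216667 + 0.013556 = 69.2302222
  W ⇒ negate

1. -77.248728, -79.914542
2. -36.068083, 11.323833
3. 7.565133, -102.359250
4. -37.332703, 102.209057
5. 32.895556, -69.230222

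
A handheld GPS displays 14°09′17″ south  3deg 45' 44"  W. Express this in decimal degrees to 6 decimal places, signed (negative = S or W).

-14.154722, -3.762222

Lat: 14° + 9/60 + 17/3600 = 14 + 0.150000 + 0.004722 = 14.1547222
S ⇒ negate
Longitude: 3 + 45/60 + 44/3600 = 3.7622222
W → negative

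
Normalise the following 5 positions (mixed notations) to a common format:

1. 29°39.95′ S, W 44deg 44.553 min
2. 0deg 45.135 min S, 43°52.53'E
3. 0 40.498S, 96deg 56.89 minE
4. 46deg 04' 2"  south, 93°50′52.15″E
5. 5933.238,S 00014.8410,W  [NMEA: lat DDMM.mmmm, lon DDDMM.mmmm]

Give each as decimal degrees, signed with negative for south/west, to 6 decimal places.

1. -29.665833, -44.742550
2. -0.752250, 43.875500
3. -0.674967, 96.948167
4. -46.067222, 93.847819
5. -59.553967, -0.247350

Point 1:
  Latitude: 39.95′ = 0.665833°; total 29.6658333
  S ⇒ negate
  λ: 44.553′ = 0.742550°; total 44.7425500
  W → negative
Point 2:
  Lat: 45.135′ = 0.752250°; total 0.7522500
  S ⇒ negate
  λ: 52.53′ = 0.875500°; total 43.8755000
  E → positive
Point 3:
  Latitude: 0 + 40.498/60 = 0.6749667
  hemisphere S, so the sign is −
  Longitude: 96 + 56.89/60 = 96.9481667
  E → positive
Point 4:
  φ: 4′ + 2″ = 4.03333′; 46 + 4.03333/60 = 46.0672222
  hemisphere S, so the sign is −
  Lon: 50′ + 52.15″ = 50.86917′; 93 + 50.86917/60 = 93.8478194
  E → positive
Point 5:
  Lat: split at 2 digits → 59° and 33.238′; 59 + 33.238/60 = 59.5539667
  S ⇒ negate
  Lon: split at 3 digits → 000° and 14.841′; 0 + 14.841/60 = 0.2473500
  hemisphere W, so the sign is −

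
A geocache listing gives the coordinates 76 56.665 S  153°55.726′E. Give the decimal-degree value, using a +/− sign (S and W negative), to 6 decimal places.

Latitude: 76 + 56.665/60 = 76.9444167
S → negative
λ: 55.726′ = 0.928767°; total 153.9287667
E ⇒ keep positive

-76.944417, 153.928767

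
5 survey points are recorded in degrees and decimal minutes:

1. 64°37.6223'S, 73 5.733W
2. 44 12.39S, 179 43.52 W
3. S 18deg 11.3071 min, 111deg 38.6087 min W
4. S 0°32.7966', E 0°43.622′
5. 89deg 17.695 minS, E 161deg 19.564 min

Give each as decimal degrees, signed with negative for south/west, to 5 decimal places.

Point 1:
  Latitude: 37.6223′ = 0.627038°; total 64.627038
  S ⇒ negate
  λ: 73 + 5.733/60 = 73.095550
  W → negative
Point 2:
  φ: 12.39′ = 0.206500°; total 44.206500
  S ⇒ negate
  Longitude: 43.52′ = 0.725333°; total 179.725333
  W → negative
Point 3:
  Latitude: 18 + 11.3071/60 = 18.188452
  S → negative
  λ: 38.6087′ = 0.643478°; total 111.643478
  hemisphere W, so the sign is −
Point 4:
  φ: 0 + 32.7966/60 = 0.546610
  S → negative
  λ: 43.622′ = 0.727033°; total 0.727033
  E ⇒ keep positive
Point 5:
  Latitude: 17.695′ = 0.294917°; total 89.294917
  S ⇒ negate
  Lon: 161 + 19.564/60 = 161.326067
  E ⇒ keep positive

1. -64.62704, -73.09555
2. -44.20650, -179.72533
3. -18.18845, -111.64348
4. -0.54661, 0.72703
5. -89.29492, 161.32607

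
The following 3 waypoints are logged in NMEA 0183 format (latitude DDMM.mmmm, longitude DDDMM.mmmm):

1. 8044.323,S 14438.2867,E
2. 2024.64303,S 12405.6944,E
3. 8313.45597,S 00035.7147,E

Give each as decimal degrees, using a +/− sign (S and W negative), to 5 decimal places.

Point 1:
  Lat: degrees = first 2 digits = 80, minutes = 44.323; 80 + 44.323/60 = 80.738717
  hemisphere S, so the sign is −
  λ: split at 3 digits → 144° and 38.2867′; 144 + 38.2867/60 = 144.638112
  E ⇒ keep positive
Point 2:
  φ: degrees = first 2 digits = 20, minutes = 24.64303; 20 + 24.64303/60 = 20.410717
  S → negative
  Lon: degrees = first 3 digits = 124, minutes = 5.6944; 124 + 5.6944/60 = 124.094907
  E → positive
Point 3:
  φ: split at 2 digits → 83° and 13.45597′; 83 + 13.45597/60 = 83.224266
  hemisphere S, so the sign is −
  Lon: degrees = first 3 digits = 0, minutes = 35.7147; 0 + 35.7147/60 = 0.595245
  E ⇒ keep positive

1. -80.73872, 144.63811
2. -20.41072, 124.09491
3. -83.22427, 0.59525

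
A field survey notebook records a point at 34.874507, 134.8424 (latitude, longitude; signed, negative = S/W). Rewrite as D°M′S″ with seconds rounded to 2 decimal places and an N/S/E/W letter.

34°52′28.23″ N, 134°50′32.64″ E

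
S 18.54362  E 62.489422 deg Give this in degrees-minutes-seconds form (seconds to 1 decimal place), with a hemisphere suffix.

18°32′37.0″ S, 62°29′21.9″ E

φ: whole degrees 18; 32.61720′ → 32′ and 37.032″
λ: whole degrees 62; 29.36532′ → 29′ and 21.919″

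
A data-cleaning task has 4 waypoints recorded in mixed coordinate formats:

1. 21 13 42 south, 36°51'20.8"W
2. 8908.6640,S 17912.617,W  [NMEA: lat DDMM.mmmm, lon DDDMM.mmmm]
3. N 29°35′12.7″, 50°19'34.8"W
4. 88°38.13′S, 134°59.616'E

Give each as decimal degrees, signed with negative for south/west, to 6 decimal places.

1. -21.228333, -36.855778
2. -89.144400, -179.210283
3. 29.586861, -50.326333
4. -88.635500, 134.993600

Point 1:
  Lat: 21° + 13/60 + 42/3600 = 21 + 0.216667 + 0.011667 = 21.2283333
  S ⇒ negate
  λ: 36° + 51/60 + 20.8/3600 = 36 + 0.850000 + 0.005778 = 36.8557778
  W → negative
Point 2:
  φ: split at 2 digits → 89° and 8.664′; 89 + 8.664/60 = 89.1444000
  S → negative
  Longitude: degrees = first 3 digits = 179, minutes = 12.617; 179 + 12.617/60 = 179.2102833
  W → negative
Point 3:
  φ: 29 + 35/60 + 12.7/3600 = 29.5868611
  N → positive
  Longitude: 50 + 19/60 + 34.8/3600 = 50.3263333
  hemisphere W, so the sign is −
Point 4:
  Latitude: 38.13′ = 0.635500°; total 88.6355000
  S → negative
  Lon: 59.616′ = 0.993600°; total 134.9936000
  E → positive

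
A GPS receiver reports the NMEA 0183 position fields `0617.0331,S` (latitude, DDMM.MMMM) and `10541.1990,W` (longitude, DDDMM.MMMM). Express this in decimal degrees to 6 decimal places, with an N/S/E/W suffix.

6.283885° S, 105.686650° W

Latitude: degrees = first 2 digits = 6, minutes = 17.0331; 6 + 17.0331/60 = 6.2838850
λ: degrees = first 3 digits = 105, minutes = 41.199; 105 + 41.199/60 = 105.6866500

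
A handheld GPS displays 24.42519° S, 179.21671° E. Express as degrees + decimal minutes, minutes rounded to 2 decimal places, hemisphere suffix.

Latitude: fractional part 0.425190 → 25.5114 minutes
Longitude: fractional part 0.216710 → 13.0026 minutes

24° 25.51′ S, 179° 13.00′ E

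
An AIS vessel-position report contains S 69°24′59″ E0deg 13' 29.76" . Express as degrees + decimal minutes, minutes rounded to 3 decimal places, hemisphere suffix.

Lat: 24 + 59/60 = 24.98333′
Lon: 13 + 29.76/60 = 13.49600′

69° 24.983′ S, 0° 13.496′ E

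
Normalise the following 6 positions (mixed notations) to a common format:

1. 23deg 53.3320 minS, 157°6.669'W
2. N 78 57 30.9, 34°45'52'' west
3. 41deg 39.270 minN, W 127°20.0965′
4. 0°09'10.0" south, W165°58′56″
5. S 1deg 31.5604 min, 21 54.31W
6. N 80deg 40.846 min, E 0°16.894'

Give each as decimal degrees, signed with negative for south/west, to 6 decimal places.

1. -23.888867, -157.111150
2. 78.958583, -34.764444
3. 41.654500, -127.334942
4. -0.152778, -165.982222
5. -1.526007, -21.905167
6. 80.680767, 0.281567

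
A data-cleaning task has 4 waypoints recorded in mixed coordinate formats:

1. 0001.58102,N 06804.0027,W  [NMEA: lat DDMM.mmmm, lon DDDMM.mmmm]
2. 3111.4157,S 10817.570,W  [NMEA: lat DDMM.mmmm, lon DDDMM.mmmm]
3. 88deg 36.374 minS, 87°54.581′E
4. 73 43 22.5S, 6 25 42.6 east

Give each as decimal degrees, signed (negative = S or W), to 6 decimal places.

1. 0.026350, -68.066712
2. -31.190262, -108.292833
3. -88.606233, 87.909683
4. -73.722917, 6.428500

Point 1:
  φ: degrees = first 2 digits = 0, minutes = 1.58102; 0 + 1.58102/60 = 0.0263503
  N → positive
  Lon: degrees = first 3 digits = 68, minutes = 4.0027; 68 + 4.0027/60 = 68.0667117
  W → negative
Point 2:
  Latitude: split at 2 digits → 31° and 11.4157′; 31 + 11.4157/60 = 31.1902617
  hemisphere S, so the sign is −
  Lon: split at 3 digits → 108° and 17.57′; 108 + 17.57/60 = 108.2928333
  W ⇒ negate
Point 3:
  Lat: 88 + 36.374/60 = 88.6062333
  S → negative
  Longitude: 54.581′ = 0.909683°; total 87.9096833
  E ⇒ keep positive
Point 4:
  Lat: 73° + 43/60 + 22.5/3600 = 73 + 0.716667 + 0.006250 = 73.7229167
  S ⇒ negate
  Longitude: 25′ + 42.6″ = 25.71000′; 6 + 25.71000/60 = 6.4285000
  E ⇒ keep positive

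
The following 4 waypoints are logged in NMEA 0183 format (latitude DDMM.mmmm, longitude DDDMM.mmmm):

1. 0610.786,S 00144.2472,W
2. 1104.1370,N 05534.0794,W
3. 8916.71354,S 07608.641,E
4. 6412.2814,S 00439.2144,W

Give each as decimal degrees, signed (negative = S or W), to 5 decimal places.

Point 1:
  Latitude: split at 2 digits → 06° and 10.786′; 6 + 10.786/60 = 6.179767
  S → negative
  Lon: split at 3 digits → 001° and 44.2472′; 1 + 44.2472/60 = 1.737453
  W ⇒ negate
Point 2:
  Lat: split at 2 digits → 11° and 4.137′; 11 + 4.137/60 = 11.068950
  N → positive
  λ: degrees = first 3 digits = 55, minutes = 34.0794; 55 + 34.0794/60 = 55.567990
  W → negative
Point 3:
  Latitude: degrees = first 2 digits = 89, minutes = 16.71354; 89 + 16.71354/60 = 89.278559
  hemisphere S, so the sign is −
  Longitude: degrees = first 3 digits = 76, minutes = 8.641; 76 + 8.641/60 = 76.144017
  E → positive
Point 4:
  φ: split at 2 digits → 64° and 12.2814′; 64 + 12.2814/60 = 64.204690
  S ⇒ negate
  λ: degrees = first 3 digits = 4, minutes = 39.2144; 4 + 39.2144/60 = 4.653573
  W → negative

1. -6.17977, -1.73745
2. 11.06895, -55.56799
3. -89.27856, 76.14402
4. -64.20469, -4.65357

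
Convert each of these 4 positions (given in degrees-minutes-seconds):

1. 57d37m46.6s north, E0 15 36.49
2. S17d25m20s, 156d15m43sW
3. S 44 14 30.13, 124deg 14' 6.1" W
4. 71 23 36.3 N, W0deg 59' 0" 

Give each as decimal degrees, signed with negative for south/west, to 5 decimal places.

1. 57.62961, 0.26014
2. -17.42222, -156.26194
3. -44.24170, -124.23503
4. 71.39342, -0.98333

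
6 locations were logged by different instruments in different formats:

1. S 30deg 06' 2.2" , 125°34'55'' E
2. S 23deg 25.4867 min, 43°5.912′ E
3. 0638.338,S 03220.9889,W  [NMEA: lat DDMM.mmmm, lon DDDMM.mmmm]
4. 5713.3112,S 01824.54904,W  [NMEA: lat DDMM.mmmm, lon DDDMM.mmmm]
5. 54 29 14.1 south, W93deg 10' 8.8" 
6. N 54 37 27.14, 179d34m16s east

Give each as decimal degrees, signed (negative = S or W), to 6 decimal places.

1. -30.100611, 125.581944
2. -23.424778, 43.098533
3. -6.638967, -32.349815
4. -57.221853, -18.409151
5. -54.487250, -93.169111
6. 54.624206, 179.571111

Point 1:
  Latitude: 6′ + 2.2″ = 6.03667′; 30 + 6.03667/60 = 30.1006111
  hemisphere S, so the sign is −
  Lon: 34′ + 55″ = 34.91667′; 125 + 34.91667/60 = 125.5819444
  E → positive
Point 2:
  φ: 25.4867′ = 0.424778°; total 23.4247783
  S → negative
  Longitude: 5.912′ = 0.098533°; total 43.0985333
  E ⇒ keep positive
Point 3:
  φ: degrees = first 2 digits = 6, minutes = 38.338; 6 + 38.338/60 = 6.6389667
  hemisphere S, so the sign is −
  λ: split at 3 digits → 032° and 20.9889′; 32 + 20.9889/60 = 32.3498150
  hemisphere W, so the sign is −
Point 4:
  Latitude: split at 2 digits → 57° and 13.3112′; 57 + 13.3112/60 = 57.2218533
  S ⇒ negate
  Longitude: split at 3 digits → 018° and 24.54904′; 18 + 24.54904/60 = 18.4091507
  hemisphere W, so the sign is −
Point 5:
  φ: 54 + 29/60 + 14.1/3600 = 54.4872500
  S ⇒ negate
  Longitude: 93° + 10/60 + 8.8/3600 = 93 + 0.166667 + 0.002444 = 93.1691111
  hemisphere W, so the sign is −
Point 6:
  Lat: 54° + 37/60 + 27.14/3600 = 54 + 0.616667 + 0.007539 = 54.6242056
  N ⇒ keep positive
  Lon: 179° + 34/60 + 16/3600 = 179 + 0.566667 + 0.004444 = 179.5711111
  E ⇒ keep positive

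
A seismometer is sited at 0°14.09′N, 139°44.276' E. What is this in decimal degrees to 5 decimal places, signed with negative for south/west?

0.23483, 139.73793

Latitude: 0 + 14.09/60 = 0.234833
N ⇒ keep positive
Longitude: 139 + 44.276/60 = 139.737933
E → positive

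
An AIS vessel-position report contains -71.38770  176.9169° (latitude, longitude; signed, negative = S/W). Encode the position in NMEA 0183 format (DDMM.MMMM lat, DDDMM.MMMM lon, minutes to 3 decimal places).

Latitude is negative → S; |value| = 71.387700
Latitude: minutes = (71.387700 − 71) × 60 = 23.26200
Longitude: fractional part 0.916900 → 55.01400 minutes

7123.262,S / 17655.014,E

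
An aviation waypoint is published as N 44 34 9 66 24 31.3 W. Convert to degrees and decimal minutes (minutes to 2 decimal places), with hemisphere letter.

44° 34.15′ N, 66° 24.52′ W

Latitude: seconds/60 = 0.15000; minutes = 34 + 0.15000 = 34.1500
λ: 24 + 31.3/60 = 24.5217′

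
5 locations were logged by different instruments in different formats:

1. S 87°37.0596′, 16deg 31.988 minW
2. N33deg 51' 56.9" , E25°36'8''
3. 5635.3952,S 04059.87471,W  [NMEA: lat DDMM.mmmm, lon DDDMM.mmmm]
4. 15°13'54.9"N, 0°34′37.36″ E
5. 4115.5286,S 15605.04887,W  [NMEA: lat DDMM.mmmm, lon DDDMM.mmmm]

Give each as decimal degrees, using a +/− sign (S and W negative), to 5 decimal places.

1. -87.61766, -16.53313
2. 33.86581, 25.60222
3. -56.58992, -40.99791
4. 15.23192, 0.57704
5. -41.25881, -156.08415

Point 1:
  Lat: 87 + 37.0596/60 = 87.617660
  hemisphere S, so the sign is −
  λ: 31.988′ = 0.533133°; total 16.533133
  W ⇒ negate
Point 2:
  φ: 51′ + 56.9″ = 51.94833′; 33 + 51.94833/60 = 33.865806
  N ⇒ keep positive
  Lon: 25° + 36/60 + 8/3600 = 25 + 0.600000 + 0.002222 = 25.602222
  E → positive
Point 3:
  φ: degrees = first 2 digits = 56, minutes = 35.3952; 56 + 35.3952/60 = 56.589920
  S ⇒ negate
  Longitude: split at 3 digits → 040° and 59.87471′; 40 + 59.87471/60 = 40.997912
  W ⇒ negate
Point 4:
  φ: 15 + 13/60 + 54.9/3600 = 15.231917
  N ⇒ keep positive
  λ: 34′ + 37.36″ = 34.62267′; 0 + 34.62267/60 = 0.577044
  E ⇒ keep positive
Point 5:
  Lat: degrees = first 2 digits = 41, minutes = 15.5286; 41 + 15.5286/60 = 41.258810
  S ⇒ negate
  Lon: split at 3 digits → 156° and 5.04887′; 156 + 5.04887/60 = 156.084148
  hemisphere W, so the sign is −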